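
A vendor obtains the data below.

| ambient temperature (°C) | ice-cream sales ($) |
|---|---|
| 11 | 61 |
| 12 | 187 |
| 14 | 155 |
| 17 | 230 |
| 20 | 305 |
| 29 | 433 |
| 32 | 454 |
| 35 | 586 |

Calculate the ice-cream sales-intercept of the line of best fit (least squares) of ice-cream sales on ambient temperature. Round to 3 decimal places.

-86.586

n = 8, Σx = 170, Σy = 2411, Σxy = 62690, Σx² = 4240
Sxx = Σx² − (Σx)²/n = 4240 − 3612.5 = 627.5
Sxy = Σxy − (Σx)(Σy)/n = 62690 − 51233.75 = 11456.25
b = Sxy/Sxx = 11456.25/627.5 = 18.256972
a = ȳ − b·x̄ = 301.375 − 18.256972·21.25 = -86.585657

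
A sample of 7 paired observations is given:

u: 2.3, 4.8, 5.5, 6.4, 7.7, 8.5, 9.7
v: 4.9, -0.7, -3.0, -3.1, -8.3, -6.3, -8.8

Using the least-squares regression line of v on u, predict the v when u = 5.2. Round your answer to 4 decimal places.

-1.3611

n = 7, Σx = 44.9, Σy = -25.3, Σxy = -231.25, Σx² = 325.17
Sxx = Σx² − (Σx)²/n = 325.17 − 288.001429 = 37.168571
Sxy = Σxy − (Σx)(Σy)/n = -231.25 − (-162.281429) = -68.968571
b = Sxy/Sxx = -68.968571/37.168571 = -1.855562
a = ȳ − b·x̄ = -3.614286 − (-1.855562)·6.414286 = 8.287816
ŷ(5.2) = a + b·5.2 = 8.287816 + (-1.855562)·5.2 = -1.361104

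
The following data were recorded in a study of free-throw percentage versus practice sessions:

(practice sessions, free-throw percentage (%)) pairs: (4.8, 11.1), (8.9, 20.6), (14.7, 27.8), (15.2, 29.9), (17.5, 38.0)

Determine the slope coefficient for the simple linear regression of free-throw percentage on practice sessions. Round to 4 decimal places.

1.9078

n = 5, Σx = 61.1, Σy = 127.4, Σxy = 1764.76, Σx² = 855.63
Sxx = Σx² − (Σx)²/n = 855.63 − 746.642 = 108.988
Sxy = Σxy − (Σx)(Σy)/n = 1764.76 − 1556.828 = 207.932
b = Sxy/Sxx = 207.932/108.988 = 1.907843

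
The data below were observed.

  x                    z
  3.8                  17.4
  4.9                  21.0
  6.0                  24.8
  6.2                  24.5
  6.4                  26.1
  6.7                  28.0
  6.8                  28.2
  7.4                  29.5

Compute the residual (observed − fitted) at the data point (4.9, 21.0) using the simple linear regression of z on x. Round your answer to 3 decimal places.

n = 8, Σx = 48.2, Σy = 199.5, Σxy = 1234.42, Σx² = 299.74
Sxx = Σx² − (Σx)²/n = 299.74 − 290.405 = 9.335
Sxy = Σxy − (Σx)(Σy)/n = 1234.42 − 1201.9875 = 32.4325
b = Sxy/Sxx = 32.4325/9.335 = 3.474290
a = ȳ − b·x̄ = 24.9375 − 3.474290·6.025 = 4.004901
ŷ(4.9) = 4.004901 + 3.474290·4.9 = 21.028923
residual = y − ŷ = 21.0 − 21.028923 = -0.028923

-0.029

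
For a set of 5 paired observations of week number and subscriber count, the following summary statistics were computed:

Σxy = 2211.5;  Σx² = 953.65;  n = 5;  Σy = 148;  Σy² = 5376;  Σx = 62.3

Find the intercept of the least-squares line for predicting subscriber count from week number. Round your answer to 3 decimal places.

Sxx = Σx² − (Σx)²/n = 953.65 − 776.258 = 177.392
Sxy = Σxy − (Σx)(Σy)/n = 2211.5 − 1844.08 = 367.42
b = Sxy/Sxx = 367.42/177.392 = 2.071232
a = ȳ − b·x̄ = 29.6 − 2.071232·12.46 = 3.792448

3.792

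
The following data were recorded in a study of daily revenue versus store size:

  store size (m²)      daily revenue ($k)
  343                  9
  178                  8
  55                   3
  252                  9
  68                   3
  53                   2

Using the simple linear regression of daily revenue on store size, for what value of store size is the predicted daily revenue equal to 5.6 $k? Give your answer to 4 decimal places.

155.5660

n = 6, Σx = 949, Σy = 34, Σxy = 7254, Σx² = 223295
Sxx = Σx² − (Σx)²/n = 223295 − 150100.166667 = 73194.833333
Sxy = Σxy − (Σx)(Σy)/n = 7254 − 5377.666667 = 1876.333333
b = Sxy/Sxx = 1876.333333/73194.833333 = 0.025635
a = ȳ − b·x̄ = 5.666667 − 0.025635·158.166667 = 1.612099
Set a + b·x = 5.6: x = (5.6 − 1.612099) / 0.025635 = 155.566033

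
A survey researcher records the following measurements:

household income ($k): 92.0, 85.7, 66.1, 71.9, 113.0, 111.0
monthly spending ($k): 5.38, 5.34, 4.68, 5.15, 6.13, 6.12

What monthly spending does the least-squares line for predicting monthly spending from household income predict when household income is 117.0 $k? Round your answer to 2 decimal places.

6.24

n = 6, Σx = 539.7, Σy = 32.8, Σxy = 3004.241, Σx² = 50437.31
Sxx = Σx² − (Σx)²/n = 50437.31 − 48546.015 = 1891.295
Sxy = Σxy − (Σx)(Σy)/n = 3004.241 − 2950.36 = 53.881
b = Sxy/Sxx = 53.881/1891.295 = 0.028489
a = ȳ − b·x̄ = 5.466667 − 0.028489·89.95 = 2.904086
ŷ(117.0) = a + b·117.0 = 2.904086 + 0.028489·117 = 6.237293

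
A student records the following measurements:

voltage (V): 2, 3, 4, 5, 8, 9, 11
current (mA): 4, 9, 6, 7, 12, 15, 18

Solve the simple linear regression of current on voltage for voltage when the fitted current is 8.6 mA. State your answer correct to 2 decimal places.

n = 7, Σx = 42, Σy = 71, Σxy = 523, Σx² = 320
Sxx = Σx² − (Σx)²/n = 320 − 252 = 68
Sxy = Σxy − (Σx)(Σy)/n = 523 − 426 = 97
b = Sxy/Sxx = 97/68 = 1.426471
a = ȳ − b·x̄ = 10.142857 − 1.426471·6 = 1.584034
Set a + b·x = 8.6: x = (8.6 − 1.584034) / 1.426471 = 4.918409

4.92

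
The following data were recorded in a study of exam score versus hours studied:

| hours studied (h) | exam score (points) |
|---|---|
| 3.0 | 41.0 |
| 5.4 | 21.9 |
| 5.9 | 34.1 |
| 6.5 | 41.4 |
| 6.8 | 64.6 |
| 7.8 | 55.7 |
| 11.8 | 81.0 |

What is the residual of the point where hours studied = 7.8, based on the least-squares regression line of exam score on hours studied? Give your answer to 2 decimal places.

n = 7, Σx = 47.2, Σy = 339.7, Σxy = 2541.09, Σx² = 361.54
Sxx = Σx² − (Σx)²/n = 361.54 − 318.262857 = 43.277143
Sxy = Σxy − (Σx)(Σy)/n = 2541.09 − 2290.548571 = 250.541429
b = Sxy/Sxx = 250.541429/43.277143 = 5.789232
a = ȳ − b·x̄ = 48.528571 − 5.789232·6.742857 = 9.492606
ŷ(7.8) = 9.492606 + 5.789232·7.8 = 54.648617
residual = y − ŷ = 55.7 − 54.648617 = 1.051383

1.05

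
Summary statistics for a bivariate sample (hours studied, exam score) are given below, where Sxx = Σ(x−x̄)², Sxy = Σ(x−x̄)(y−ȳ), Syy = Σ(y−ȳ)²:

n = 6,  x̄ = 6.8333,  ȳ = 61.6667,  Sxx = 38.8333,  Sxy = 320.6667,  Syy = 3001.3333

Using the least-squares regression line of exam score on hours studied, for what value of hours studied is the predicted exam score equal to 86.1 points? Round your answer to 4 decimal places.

b = Sxy/Sxx = 320.6667/38.8333 = 8.257519
a = ȳ − b·x̄ = 61.6667 − 8.257519·6.8333 = 5.240598
Set a + b·x = 86.1: x = (86.1 − 5.240598) / 8.257519 = 9.792215

9.7922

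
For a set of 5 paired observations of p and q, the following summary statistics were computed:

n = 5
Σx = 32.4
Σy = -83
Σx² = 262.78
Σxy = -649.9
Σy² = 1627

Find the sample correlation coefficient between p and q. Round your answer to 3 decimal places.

Sxx = Σx² − (Σx)²/n = 262.78 − 209.952 = 52.828
Sxy = Σxy − (Σx)(Σy)/n = -649.9 − (-537.84) = -112.06
Syy = Σy² − (Σy)²/n = 1627 − 1377.8 = 249.2
r = Sxy/√(Sxx·Syy) = -112.06/√(13164.7376) = -112.06/114.737690 = -0.976663

-0.977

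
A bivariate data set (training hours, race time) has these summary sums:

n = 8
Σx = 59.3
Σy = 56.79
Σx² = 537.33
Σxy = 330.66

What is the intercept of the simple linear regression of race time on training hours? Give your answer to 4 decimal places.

13.9447

Sxx = Σx² − (Σx)²/n = 537.33 − 439.56125 = 97.76875
Sxy = Σxy − (Σx)(Σy)/n = 330.66 − 420.955875 = -90.295875
b = Sxy/Sxx = -90.295875/97.76875 = -0.923566
a = ȳ − b·x̄ = 7.09875 − (-0.923566)·7.4125 = 13.944682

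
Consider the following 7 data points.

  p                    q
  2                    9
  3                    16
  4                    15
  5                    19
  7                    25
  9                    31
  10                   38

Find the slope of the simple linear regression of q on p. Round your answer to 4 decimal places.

3.2603

n = 7, Σx = 40, Σy = 153, Σxy = 1055, Σx² = 284
Sxx = Σx² − (Σx)²/n = 284 − 228.571429 = 55.428571
Sxy = Σxy − (Σx)(Σy)/n = 1055 − 874.285714 = 180.714286
b = Sxy/Sxx = 180.714286/55.428571 = 3.260309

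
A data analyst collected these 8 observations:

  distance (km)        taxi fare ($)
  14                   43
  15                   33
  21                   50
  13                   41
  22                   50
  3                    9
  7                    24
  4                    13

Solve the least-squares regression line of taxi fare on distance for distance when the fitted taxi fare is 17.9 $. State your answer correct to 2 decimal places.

5.32

n = 8, Σx = 99, Σy = 263, Σxy = 4027, Σx² = 1589
Sxx = Σx² − (Σx)²/n = 1589 − 1225.125 = 363.875
Sxy = Σxy − (Σx)(Σy)/n = 4027 − 3254.625 = 772.375
b = Sxy/Sxx = 772.375/363.875 = 2.122638
a = ȳ − b·x̄ = 32.875 − 2.122638·12.375 = 6.607351
Set a + b·x = 17.9: x = (17.9 − 6.607351) / 2.122638 = 5.320100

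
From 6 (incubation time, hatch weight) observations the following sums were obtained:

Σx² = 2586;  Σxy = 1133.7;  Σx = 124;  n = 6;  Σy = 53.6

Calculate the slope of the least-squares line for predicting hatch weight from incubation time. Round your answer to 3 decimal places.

1.113

Sxx = Σx² − (Σx)²/n = 2586 − 2562.666667 = 23.333333
Sxy = Σxy − (Σx)(Σy)/n = 1133.7 − 1107.733333 = 25.966667
b = Sxy/Sxx = 25.966667/23.333333 = 1.112857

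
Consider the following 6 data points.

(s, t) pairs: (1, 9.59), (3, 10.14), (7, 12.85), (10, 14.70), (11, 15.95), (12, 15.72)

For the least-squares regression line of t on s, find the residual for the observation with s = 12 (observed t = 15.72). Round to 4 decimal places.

n = 6, Σx = 44, Σy = 78.95, Σxy = 641.05, Σx² = 424
Sxx = Σx² − (Σx)²/n = 424 − 322.666667 = 101.333333
Sxy = Σxy − (Σx)(Σy)/n = 641.05 − 578.966667 = 62.083333
b = Sxy/Sxx = 62.083333/101.333333 = 0.612664
a = ȳ − b·x̄ = 13.158333 − 0.612664·7.333333 = 8.665461
ŷ(12) = 8.665461 + 0.612664·12 = 16.017434
residual = y − ŷ = 15.72 − 16.017434 = -0.297434

-0.2974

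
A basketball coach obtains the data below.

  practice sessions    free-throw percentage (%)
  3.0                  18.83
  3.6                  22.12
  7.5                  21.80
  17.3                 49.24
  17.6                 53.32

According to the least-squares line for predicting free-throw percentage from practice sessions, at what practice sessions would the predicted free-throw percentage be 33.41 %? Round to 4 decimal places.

n = 5, Σx = 49, Σy = 165.31, Σxy = 2089.906, Σx² = 687.26
Sxx = Σx² − (Σx)²/n = 687.26 − 480.2 = 207.06
Sxy = Σxy − (Σx)(Σy)/n = 2089.906 − 1620.038 = 469.868
b = Sxy/Sxx = 469.868/207.06 = 2.269236
a = ȳ − b·x̄ = 33.062 − 2.269236·9.8 = 10.823487
Set a + b·x = 33.41: x = (33.41 − 10.823487) / 2.269236 = 9.953356

9.9534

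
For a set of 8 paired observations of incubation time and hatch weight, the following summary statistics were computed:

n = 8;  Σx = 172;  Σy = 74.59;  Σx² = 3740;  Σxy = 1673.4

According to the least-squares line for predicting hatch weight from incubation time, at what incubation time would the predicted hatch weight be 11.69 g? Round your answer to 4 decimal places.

22.9256

Sxx = Σx² − (Σx)²/n = 3740 − 3698 = 42
Sxy = Σxy − (Σx)(Σy)/n = 1673.4 − 1603.685 = 69.715
b = Sxy/Sxx = 69.715/42 = 1.659881
a = ȳ − b·x̄ = 9.32375 − 1.659881·21.5 = -26.363690
Set a + b·x = 11.69: x = (11.69 − (-26.363690)) / 1.659881 = 22.925554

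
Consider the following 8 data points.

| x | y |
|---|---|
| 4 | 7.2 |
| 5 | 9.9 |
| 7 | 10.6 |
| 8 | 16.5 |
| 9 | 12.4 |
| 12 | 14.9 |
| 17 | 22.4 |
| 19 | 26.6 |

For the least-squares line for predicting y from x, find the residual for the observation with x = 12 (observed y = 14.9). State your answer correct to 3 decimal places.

n = 8, Σx = 81, Σy = 120.5, Σxy = 1461.1, Σx² = 1029
Sxx = Σx² − (Σx)²/n = 1029 − 820.125 = 208.875
Sxy = Σxy − (Σx)(Σy)/n = 1461.1 − 1220.0625 = 241.0375
b = Sxy/Sxx = 241.0375/208.875 = 1.153980
a = ȳ − b·x̄ = 15.0625 − 1.153980·10.125 = 3.378456
ŷ(12) = 3.378456 + 1.153980·12 = 17.226212
residual = y − ŷ = 14.9 − 17.226212 = -2.326212

-2.326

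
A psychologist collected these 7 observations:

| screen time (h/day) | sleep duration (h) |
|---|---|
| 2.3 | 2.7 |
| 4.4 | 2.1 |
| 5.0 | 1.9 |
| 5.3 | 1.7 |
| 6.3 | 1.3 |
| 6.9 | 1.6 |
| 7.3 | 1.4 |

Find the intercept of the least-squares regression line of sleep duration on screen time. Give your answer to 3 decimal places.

3.235

n = 7, Σx = 37.5, Σy = 12.7, Σxy = 63.41, Σx² = 218.33
Sxx = Σx² − (Σx)²/n = 218.33 − 200.892857 = 17.437143
Sxy = Σxy − (Σx)(Σy)/n = 63.41 − 68.035714 = -4.625714
b = Sxy/Sxx = -4.625714/17.437143 = -0.265279
a = ȳ − b·x̄ = 1.814286 − (-0.265279)·5.357143 = 3.235425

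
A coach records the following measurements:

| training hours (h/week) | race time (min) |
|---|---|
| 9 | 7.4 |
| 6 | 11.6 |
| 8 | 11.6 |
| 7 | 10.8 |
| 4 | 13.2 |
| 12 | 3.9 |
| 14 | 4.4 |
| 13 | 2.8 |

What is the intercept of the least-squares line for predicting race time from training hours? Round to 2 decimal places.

n = 8, Σx = 73, Σy = 65.7, Σxy = 502.2, Σx² = 755
Sxx = Σx² − (Σx)²/n = 755 − 666.125 = 88.875
Sxy = Σxy − (Σx)(Σy)/n = 502.2 − 599.5125 = -97.3125
b = Sxy/Sxx = -97.3125/88.875 = -1.094937
a = ȳ − b·x̄ = 8.2125 − (-1.094937)·9.125 = 18.203797

18.20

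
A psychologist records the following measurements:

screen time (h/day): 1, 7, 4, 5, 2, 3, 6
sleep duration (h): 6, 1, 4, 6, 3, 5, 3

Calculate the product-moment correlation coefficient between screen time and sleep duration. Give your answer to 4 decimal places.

n = 7, Σx = 28, Σy = 28, Σxy = 98, Σx² = 140, Σy² = 132
Sxx = Σx² − (Σx)²/n = 140 − 112 = 28
Sxy = Σxy − (Σx)(Σy)/n = 98 − 112 = -14
Syy = Σy² − (Σy)²/n = 132 − 112 = 20
r = Sxy/√(Sxx·Syy) = -14/√(560) = -14/23.664319 = -0.591608

-0.5916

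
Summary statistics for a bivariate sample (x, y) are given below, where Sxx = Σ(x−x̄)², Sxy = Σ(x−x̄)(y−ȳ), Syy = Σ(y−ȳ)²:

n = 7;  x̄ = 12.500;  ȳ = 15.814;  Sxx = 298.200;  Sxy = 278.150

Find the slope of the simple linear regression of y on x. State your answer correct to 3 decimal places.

0.933

b = Sxy/Sxx = 278.15/298.2 = 0.932763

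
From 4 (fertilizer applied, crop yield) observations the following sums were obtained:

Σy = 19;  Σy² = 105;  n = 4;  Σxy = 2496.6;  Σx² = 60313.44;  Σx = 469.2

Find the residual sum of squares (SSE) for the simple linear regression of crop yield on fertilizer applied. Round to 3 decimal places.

1.148

Sxx = Σx² − (Σx)²/n = 60313.44 − 55037.16 = 5276.28
Sxy = Σxy − (Σx)(Σy)/n = 2496.6 − 2228.7 = 267.9
Syy = Σy² − (Σy)²/n = 105 − 90.25 = 14.75
b = Sxy/Sxx = 267.9/5276.28 = 0.050774
SSE = Syy − b·Sxy = 14.75 − 0.050774·267.9 = 1.147536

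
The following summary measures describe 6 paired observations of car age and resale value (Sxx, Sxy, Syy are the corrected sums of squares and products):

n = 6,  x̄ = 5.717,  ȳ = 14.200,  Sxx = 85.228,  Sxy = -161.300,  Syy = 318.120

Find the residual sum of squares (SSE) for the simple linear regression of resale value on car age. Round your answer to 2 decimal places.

b = Sxy/Sxx = -161.3/85.228 = -1.892571
SSE = Syy − b·Sxy = 318.12 − (-1.892571)·(-161.3) = 12.848376

12.85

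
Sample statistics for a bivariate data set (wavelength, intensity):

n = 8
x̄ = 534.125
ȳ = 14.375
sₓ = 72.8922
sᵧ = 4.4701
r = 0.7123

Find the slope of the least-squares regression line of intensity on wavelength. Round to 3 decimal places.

0.044

b = r · sᵧ/sₓ = 0.7123 · 4.4701/72.8922 = 0.043682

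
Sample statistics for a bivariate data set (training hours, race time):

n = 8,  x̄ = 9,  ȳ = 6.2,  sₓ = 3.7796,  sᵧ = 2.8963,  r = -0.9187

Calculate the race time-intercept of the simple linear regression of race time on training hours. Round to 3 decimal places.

12.536

b = r · sᵧ/sₓ = -0.9187 · 2.8963/3.7796 = -0.703998
a = ȳ − b·x̄ = 6.2 − (-0.703998)·9 = 12.535982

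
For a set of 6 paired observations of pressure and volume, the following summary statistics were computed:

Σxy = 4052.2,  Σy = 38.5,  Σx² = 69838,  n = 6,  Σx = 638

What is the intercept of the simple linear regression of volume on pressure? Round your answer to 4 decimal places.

Sxx = Σx² − (Σx)²/n = 69838 − 67840.666667 = 1997.333333
Sxy = Σxy − (Σx)(Σy)/n = 4052.2 − 4093.833333 = -41.633333
b = Sxy/Sxx = -41.633333/1997.333333 = -0.020844
a = ȳ − b·x̄ = 6.416667 − (-0.020844)·106.333333 = 8.633128

8.6331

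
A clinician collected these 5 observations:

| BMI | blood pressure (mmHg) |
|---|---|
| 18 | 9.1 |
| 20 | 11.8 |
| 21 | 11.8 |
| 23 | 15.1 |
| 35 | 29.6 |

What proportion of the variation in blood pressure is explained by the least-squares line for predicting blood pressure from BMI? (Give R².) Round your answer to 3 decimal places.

n = 5, Σx = 117, Σy = 77.4, Σxy = 2030.9, Σx² = 2919, Σy² = 1465.46
Sxx = Σx² − (Σx)²/n = 2919 − 2737.8 = 181.2
Sxy = Σxy − (Σx)(Σy)/n = 2030.9 − 1811.16 = 219.74
Syy = Σy² − (Σy)²/n = 1465.46 − 1198.152 = 267.308
R² = Sxy²/(Sxx·Syy) = (219.74)²/(181.2·267.308) = 0.996892

0.997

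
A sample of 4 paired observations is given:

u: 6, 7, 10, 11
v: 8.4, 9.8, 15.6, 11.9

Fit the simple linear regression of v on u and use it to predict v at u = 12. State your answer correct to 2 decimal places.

n = 4, Σx = 34, Σy = 45.7, Σxy = 405.9, Σx² = 306
Sxx = Σx² − (Σx)²/n = 306 − 289 = 17
Sxy = Σxy − (Σx)(Σy)/n = 405.9 − 388.45 = 17.45
b = Sxy/Sxx = 17.45/17 = 1.026471
a = ȳ − b·x̄ = 11.425 − 1.026471·8.5 = 2.7
ŷ(12) = a + b·12 = 2.7 + 1.026471·12 = 15.017647

15.02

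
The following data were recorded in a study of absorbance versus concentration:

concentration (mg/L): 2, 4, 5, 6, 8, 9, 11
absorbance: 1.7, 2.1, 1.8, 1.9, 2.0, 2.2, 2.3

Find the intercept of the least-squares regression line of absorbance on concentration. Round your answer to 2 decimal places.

1.63

n = 7, Σx = 45, Σy = 14, Σxy = 93.3, Σx² = 347
Sxx = Σx² − (Σx)²/n = 347 − 289.285714 = 57.714286
Sxy = Σxy − (Σx)(Σy)/n = 93.3 − 90 = 3.3
b = Sxy/Sxx = 3.3/57.714286 = 0.057178
a = ȳ − b·x̄ = 2 − 0.057178·6.428571 = 1.632426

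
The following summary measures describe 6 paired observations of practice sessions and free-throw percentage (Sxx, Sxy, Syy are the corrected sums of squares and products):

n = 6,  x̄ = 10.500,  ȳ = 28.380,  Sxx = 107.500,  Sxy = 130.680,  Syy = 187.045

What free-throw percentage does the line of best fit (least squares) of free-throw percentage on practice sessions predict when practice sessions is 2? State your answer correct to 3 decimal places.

18.047

b = Sxy/Sxx = 130.68/107.5 = 1.215628
a = ȳ − b·x̄ = 28.38 − 1.215628·10.5 = 15.615907
ŷ(2) = a + b·2 = 15.615907 + 1.215628·2 = 18.047163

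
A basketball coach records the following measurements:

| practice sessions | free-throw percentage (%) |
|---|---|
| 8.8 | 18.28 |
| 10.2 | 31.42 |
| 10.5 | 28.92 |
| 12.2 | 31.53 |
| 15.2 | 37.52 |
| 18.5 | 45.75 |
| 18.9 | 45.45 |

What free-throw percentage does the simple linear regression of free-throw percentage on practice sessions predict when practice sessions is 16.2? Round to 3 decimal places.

40.286

n = 7, Σx = 94.3, Σy = 238.87, Σxy = 3445.358, Σx² = 1371.07
Sxx = Σx² − (Σx)²/n = 1371.07 − 1270.355714 = 100.714286
Sxy = Σxy − (Σx)(Σy)/n = 3445.358 − 3217.920143 = 227.437857
b = Sxy/Sxx = 227.437857/100.714286 = 2.258248
a = ȳ − b·x̄ = 34.124286 − 2.258248·13.471429 = 3.702456
ŷ(16.2) = a + b·16.2 = 3.702456 + 2.258248·16.2 = 40.286077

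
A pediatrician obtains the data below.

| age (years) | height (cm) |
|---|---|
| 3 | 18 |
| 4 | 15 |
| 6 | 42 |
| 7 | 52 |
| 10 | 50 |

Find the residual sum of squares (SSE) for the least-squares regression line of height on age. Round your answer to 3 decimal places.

n = 5, Σx = 30, Σy = 177, Σxy = 1230, Σx² = 210, Σy² = 7517
Sxx = Σx² − (Σx)²/n = 210 − 180 = 30
Sxy = Σxy − (Σx)(Σy)/n = 1230 − 1062 = 168
Syy = Σy² − (Σy)²/n = 7517 − 6265.8 = 1251.2
b = Sxy/Sxx = 168/30 = 5.6
SSE = Syy − b·Sxy = 1251.2 − 5.6·168 = 310.4

310.400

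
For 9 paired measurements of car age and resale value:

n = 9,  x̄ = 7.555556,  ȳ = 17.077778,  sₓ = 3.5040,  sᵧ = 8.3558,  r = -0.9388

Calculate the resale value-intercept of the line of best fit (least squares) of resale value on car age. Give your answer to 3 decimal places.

b = r · sᵧ/sₓ = -0.9388 · 8.3558/3.504 = -2.238706
a = ȳ − b·x̄ = 17.077778 − (-2.238706)·7.555556 = 33.992445

33.992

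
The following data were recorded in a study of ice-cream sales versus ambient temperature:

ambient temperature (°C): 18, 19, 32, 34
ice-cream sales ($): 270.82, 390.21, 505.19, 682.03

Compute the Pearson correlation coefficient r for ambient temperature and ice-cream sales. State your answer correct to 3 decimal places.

0.916

n = 4, Σx = 103, Σy = 1848.25, Σxy = 51643.85, Σx² = 2865, Σy² = 945989.1735
Sxx = Σx² − (Σx)²/n = 2865 − 2652.25 = 212.75
Sxy = Σxy − (Σx)(Σy)/n = 51643.85 − 47592.4375 = 4051.4125
Syy = Σy² − (Σy)²/n = 945989.1735 − 854007.015625 = 91982.157875
r = Sxy/√(Sxx·Syy) = 4051.4125/√(19569204.087906) = 4051.4125/4423.709313 = 0.915841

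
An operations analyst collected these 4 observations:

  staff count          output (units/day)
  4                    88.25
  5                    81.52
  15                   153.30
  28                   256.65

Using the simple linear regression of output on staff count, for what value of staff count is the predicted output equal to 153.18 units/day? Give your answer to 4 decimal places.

n = 4, Σx = 52, Σy = 579.72, Σxy = 10246.3, Σx² = 1050
Sxx = Σx² − (Σx)²/n = 1050 − 676 = 374
Sxy = Σxy − (Σx)(Σy)/n = 10246.3 − 7536.36 = 2709.94
b = Sxy/Sxx = 2709.94/374 = 7.245829
a = ȳ − b·x̄ = 144.93 − 7.245829·13 = 50.734225
Set a + b·x = 153.18: x = (153.18 − 50.734225) / 7.245829 = 14.138586

14.1386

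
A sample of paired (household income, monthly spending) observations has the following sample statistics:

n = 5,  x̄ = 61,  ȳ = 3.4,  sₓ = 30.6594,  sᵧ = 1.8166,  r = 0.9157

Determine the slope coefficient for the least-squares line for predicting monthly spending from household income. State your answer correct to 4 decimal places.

b = r · sᵧ/sₓ = 0.9157 · 1.8166/30.6594 = 0.054256

0.0543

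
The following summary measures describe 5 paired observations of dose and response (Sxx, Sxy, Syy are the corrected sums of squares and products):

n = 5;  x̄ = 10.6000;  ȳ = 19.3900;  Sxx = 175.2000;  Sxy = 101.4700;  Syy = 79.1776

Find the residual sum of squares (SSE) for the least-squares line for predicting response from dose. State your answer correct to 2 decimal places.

b = Sxy/Sxx = 101.47/175.2 = 0.579167
SSE = Syy − b·Sxy = 79.1776 − 0.579167·101.47 = 20.409558

20.41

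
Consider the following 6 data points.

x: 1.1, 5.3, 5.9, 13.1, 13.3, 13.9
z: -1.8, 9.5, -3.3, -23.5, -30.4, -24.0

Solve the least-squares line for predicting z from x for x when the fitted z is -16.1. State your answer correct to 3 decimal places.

10.262

n = 6, Σx = 52.6, Σy = -73.5, Σxy = -1016.87, Σx² = 605.82
Sxx = Σx² − (Σx)²/n = 605.82 − 461.126667 = 144.693333
Sxy = Σxy − (Σx)(Σy)/n = -1016.87 − (-644.35) = -372.52
b = Sxy/Sxx = -372.52/144.693333 = -2.574548
a = ȳ − b·x̄ = -12.25 − (-2.574548)·8.766667 = 10.320208
Set a + b·x = -16.1: x = (-16.1 − 10.320208) / (-2.574548) = 10.262075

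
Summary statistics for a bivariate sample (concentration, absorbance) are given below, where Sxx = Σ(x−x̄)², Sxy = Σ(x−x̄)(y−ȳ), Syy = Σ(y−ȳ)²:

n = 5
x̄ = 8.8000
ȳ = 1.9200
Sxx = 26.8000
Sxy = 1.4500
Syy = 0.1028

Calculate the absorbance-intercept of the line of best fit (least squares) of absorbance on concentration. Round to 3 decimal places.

1.444

b = Sxy/Sxx = 1.45/26.8 = 0.054104
a = ȳ − b·x̄ = 1.92 − 0.054104·8.8 = 1.443881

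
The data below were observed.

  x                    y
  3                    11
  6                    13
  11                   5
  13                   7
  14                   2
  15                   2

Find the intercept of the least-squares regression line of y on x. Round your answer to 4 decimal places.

15.4769

n = 6, Σx = 62, Σy = 40, Σxy = 315, Σx² = 756
Sxx = Σx² − (Σx)²/n = 756 − 640.666667 = 115.333333
Sxy = Σxy − (Σx)(Σy)/n = 315 − 413.333333 = -98.333333
b = Sxy/Sxx = -98.333333/115.333333 = -0.852601
a = ȳ − b·x̄ = 6.666667 − (-0.852601)·10.333333 = 15.476879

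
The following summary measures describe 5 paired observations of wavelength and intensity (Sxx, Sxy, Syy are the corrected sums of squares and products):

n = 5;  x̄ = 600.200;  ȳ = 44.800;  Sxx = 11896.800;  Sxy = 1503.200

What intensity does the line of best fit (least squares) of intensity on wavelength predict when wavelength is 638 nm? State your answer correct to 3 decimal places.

49.576

b = Sxy/Sxx = 1503.2/11896.8 = 0.126353
a = ȳ − b·x̄ = 44.8 − 0.126353·600.2 = -31.037254
ŷ(638) = a + b·638 = -31.037254 + 0.126353·638 = 49.576155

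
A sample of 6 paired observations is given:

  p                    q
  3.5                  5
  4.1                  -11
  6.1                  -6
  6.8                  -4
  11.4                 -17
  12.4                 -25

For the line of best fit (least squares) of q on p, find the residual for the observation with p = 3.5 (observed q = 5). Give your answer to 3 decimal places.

5.290

n = 6, Σx = 44.3, Σy = -58, Σxy = -595.2, Σx² = 396.23
Sxx = Σx² − (Σx)²/n = 396.23 − 327.081667 = 69.148333
Sxy = Σxy − (Σx)(Σy)/n = -595.2 − (-428.233333) = -166.966667
b = Sxy/Sxx = -166.966667/69.148333 = -2.414616
a = ȳ − b·x̄ = -9.666667 − (-2.414616)·7.383333 = 8.161248
ŷ(3.5) = 8.161248 + (-2.414616)·3.5 = -0.289908
residual = y − ŷ = 5 − (-0.289908) = 5.289908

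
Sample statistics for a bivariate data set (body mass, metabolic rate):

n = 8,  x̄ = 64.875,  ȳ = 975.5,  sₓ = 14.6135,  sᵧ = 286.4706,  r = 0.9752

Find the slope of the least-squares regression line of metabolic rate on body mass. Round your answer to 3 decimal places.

19.117

b = r · sᵧ/sₓ = 0.9752 · 286.4706/14.6135 = 19.116990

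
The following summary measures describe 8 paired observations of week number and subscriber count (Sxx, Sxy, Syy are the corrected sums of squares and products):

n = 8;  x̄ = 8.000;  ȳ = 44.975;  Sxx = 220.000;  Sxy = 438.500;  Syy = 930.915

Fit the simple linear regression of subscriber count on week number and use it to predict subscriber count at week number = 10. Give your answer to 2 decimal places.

48.96

b = Sxy/Sxx = 438.5/220 = 1.993182
a = ȳ − b·x̄ = 44.975 − 1.993182·8 = 29.029545
ŷ(10) = a + b·10 = 29.029545 + 1.993182·10 = 48.961364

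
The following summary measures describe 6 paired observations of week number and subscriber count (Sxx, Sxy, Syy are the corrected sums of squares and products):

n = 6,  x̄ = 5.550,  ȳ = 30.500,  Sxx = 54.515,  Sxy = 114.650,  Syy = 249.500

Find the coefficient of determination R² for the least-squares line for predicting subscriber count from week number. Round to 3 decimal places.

0.966

R² = Sxy²/(Sxx·Syy) = (114.65)²/(54.515·249.5) = 0.966410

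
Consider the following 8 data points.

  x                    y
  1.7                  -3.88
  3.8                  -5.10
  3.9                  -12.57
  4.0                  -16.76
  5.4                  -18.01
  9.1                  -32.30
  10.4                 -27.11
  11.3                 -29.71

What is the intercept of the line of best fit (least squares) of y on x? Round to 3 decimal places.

n = 8, Σx = 49.6, Σy = -145.44, Σxy = -1150.89, Σx² = 396.36
Sxx = Σx² − (Σx)²/n = 396.36 − 307.52 = 88.84
Sxy = Σxy − (Σx)(Σy)/n = -1150.89 − (-901.728) = -249.162
b = Sxy/Sxx = -249.162/88.84 = -2.804615
a = ȳ − b·x̄ = -18.18 − (-2.804615)·6.2 = -0.791387

-0.791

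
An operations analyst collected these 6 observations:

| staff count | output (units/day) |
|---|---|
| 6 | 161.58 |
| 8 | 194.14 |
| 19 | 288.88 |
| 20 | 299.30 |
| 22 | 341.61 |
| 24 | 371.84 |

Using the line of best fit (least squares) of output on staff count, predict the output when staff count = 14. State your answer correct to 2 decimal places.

n = 6, Σx = 99, Σy = 1657.35, Σxy = 30436.9, Σx² = 1921
Sxx = Σx² − (Σx)²/n = 1921 − 1633.5 = 287.5
Sxy = Σxy − (Σx)(Σy)/n = 30436.9 − 27346.275 = 3090.625
b = Sxy/Sxx = 3090.625/287.5 = 10.75
a = ȳ − b·x̄ = 276.225 − 10.75·16.5 = 98.85
ŷ(14) = a + b·14 = 98.85 + 10.75·14 = 249.35

249.35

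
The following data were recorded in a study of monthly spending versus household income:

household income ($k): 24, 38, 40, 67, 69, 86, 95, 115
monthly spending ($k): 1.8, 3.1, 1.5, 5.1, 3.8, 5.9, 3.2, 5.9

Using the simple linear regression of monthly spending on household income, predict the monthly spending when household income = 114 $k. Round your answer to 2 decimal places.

n = 8, Σx = 534, Σy = 30.3, Σxy = 2314.8, Σx² = 42516
Sxx = Σx² − (Σx)²/n = 42516 − 35644.5 = 6871.5
Sxy = Σxy − (Σx)(Σy)/n = 2314.8 − 2022.525 = 292.275
b = Sxy/Sxx = 292.275/6871.5 = 0.042534
a = ȳ − b·x̄ = 3.7875 − 0.042534·66.75 = 0.948330
ŷ(114) = a + b·114 = 0.948330 + 0.042534·114 = 5.797250

5.80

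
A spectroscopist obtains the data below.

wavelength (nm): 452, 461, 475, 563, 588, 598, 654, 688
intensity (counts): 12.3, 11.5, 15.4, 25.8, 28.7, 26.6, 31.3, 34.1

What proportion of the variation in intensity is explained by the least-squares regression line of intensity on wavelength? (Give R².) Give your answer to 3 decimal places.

0.961

n = 8, Σx = 4479, Σy = 185.7, Σxy = 109414.9, Σx² = 2563827, Σy² = 4860.09
Sxx = Σx² − (Σx)²/n = 2563827 − 2507680.125 = 56146.875
Sxy = Σxy − (Σx)(Σy)/n = 109414.9 − 103968.7875 = 5446.1125
Syy = Σy² − (Σy)²/n = 4860.09 − 4310.56125 = 549.52875
R² = Sxy²/(Sxx·Syy) = (5446.1125)²/(56146.875·549.52875) = 0.961296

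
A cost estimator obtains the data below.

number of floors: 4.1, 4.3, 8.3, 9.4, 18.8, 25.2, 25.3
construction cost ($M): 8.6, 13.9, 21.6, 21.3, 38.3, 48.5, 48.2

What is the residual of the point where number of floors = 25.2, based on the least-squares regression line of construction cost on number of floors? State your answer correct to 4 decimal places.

n = 7, Σx = 95.4, Σy = 200.4, Σxy = 3636.23, Σx² = 1821.12
Sxx = Σx² − (Σx)²/n = 1821.12 − 1300.165714 = 520.954286
Sxy = Σxy − (Σx)(Σy)/n = 3636.23 − 2731.165714 = 905.064286
b = Sxy/Sxx = 905.064286/520.954286 = 1.737320
a = ȳ − b·x̄ = 28.628571 − 1.737320·13.628571 = 4.951382
ŷ(25.2) = 4.951382 + 1.737320·25.2 = 48.731845
residual = y − ŷ = 48.5 − 48.731845 = -0.231845

-0.2318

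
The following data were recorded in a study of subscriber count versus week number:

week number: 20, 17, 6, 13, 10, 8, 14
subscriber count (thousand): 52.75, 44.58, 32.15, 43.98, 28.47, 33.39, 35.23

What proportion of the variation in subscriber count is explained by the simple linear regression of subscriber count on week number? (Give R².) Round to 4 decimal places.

0.7409

n = 7, Σx = 88, Σy = 270.55, Σxy = 3622.54, Σx² = 1254, Σy² = 10904.3877
Sxx = Σx² − (Σx)²/n = 1254 − 1106.285714 = 147.714286
Sxy = Σxy − (Σx)(Σy)/n = 3622.54 − 3401.2 = 221.34
Syy = Σy² − (Σy)²/n = 10904.3877 − 10456.7575 = 447.6302
R² = Sxy²/(Sxx·Syy) = (221.34)²/(147.714286·447.6302) = 0.740931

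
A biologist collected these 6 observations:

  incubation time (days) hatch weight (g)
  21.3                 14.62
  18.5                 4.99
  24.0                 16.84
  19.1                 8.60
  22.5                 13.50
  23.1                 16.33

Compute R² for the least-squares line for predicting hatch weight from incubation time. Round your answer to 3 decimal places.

n = 6, Σx = 128.5, Σy = 74.88, Σxy = 1653.114, Σx² = 2776.61, Σy² = 1045.109
Sxx = Σx² − (Σx)²/n = 2776.61 − 2752.041667 = 24.568333
Sxy = Σxy − (Σx)(Σy)/n = 1653.114 − 1603.68 = 49.434
Syy = Σy² − (Σy)²/n = 1045.109 − 934.5024 = 110.6066
R² = Sxy²/(Sxx·Syy) = (49.434)²/(24.568333·110.6066) = 0.899280

0.899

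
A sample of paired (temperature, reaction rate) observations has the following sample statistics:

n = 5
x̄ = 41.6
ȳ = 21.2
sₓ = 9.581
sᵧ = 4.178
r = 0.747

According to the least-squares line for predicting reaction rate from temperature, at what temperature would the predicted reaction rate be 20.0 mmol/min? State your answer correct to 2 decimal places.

37.92

b = r · sᵧ/sₓ = 0.747 · 4.178/9.581 = 0.325745
a = ȳ − b·x̄ = 21.2 − 0.325745·41.6 = 7.648994
Set a + b·x = 20.0: x = (20.0 − 7.648994) / 0.325745 = 37.916141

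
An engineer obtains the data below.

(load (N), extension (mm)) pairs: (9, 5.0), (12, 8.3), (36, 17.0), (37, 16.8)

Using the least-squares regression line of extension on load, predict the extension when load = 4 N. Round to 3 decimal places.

n = 4, Σx = 94, Σy = 47.1, Σxy = 1378.2, Σx² = 2890
Sxx = Σx² − (Σx)²/n = 2890 − 2209 = 681
Sxy = Σxy − (Σx)(Σy)/n = 1378.2 − 1106.85 = 271.35
b = Sxy/Sxx = 271.35/681 = 0.398458
a = ȳ − b·x̄ = 11.775 − 0.398458·23.5 = 2.411233
ŷ(4) = a + b·4 = 2.411233 + 0.398458·4 = 4.005066

4.005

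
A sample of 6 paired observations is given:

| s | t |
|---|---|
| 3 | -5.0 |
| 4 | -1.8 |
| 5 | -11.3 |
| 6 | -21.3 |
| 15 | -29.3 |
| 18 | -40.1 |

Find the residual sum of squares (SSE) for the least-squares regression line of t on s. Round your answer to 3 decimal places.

129.273

n = 6, Σx = 51, Σy = -108.8, Σxy = -1367.8, Σx² = 635, Σy² = 3076.12
Sxx = Σx² − (Σx)²/n = 635 − 433.5 = 201.5
Sxy = Σxy − (Σx)(Σy)/n = -1367.8 − (-924.8) = -443
Syy = Σy² − (Σy)²/n = 3076.12 − 1972.906667 = 1103.213333
b = Sxy/Sxx = -443/201.5 = -2.198511
SSE = Syy − b·Sxy = 1103.213333 − (-2.198511)·(-443) = 129.272887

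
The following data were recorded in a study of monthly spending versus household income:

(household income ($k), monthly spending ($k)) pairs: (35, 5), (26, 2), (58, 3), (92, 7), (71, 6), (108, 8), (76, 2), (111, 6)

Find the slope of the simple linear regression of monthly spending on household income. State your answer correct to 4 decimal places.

n = 8, Σx = 577, Σy = 39, Σxy = 3153, Σx² = 48531
Sxx = Σx² − (Σx)²/n = 48531 − 41616.125 = 6914.875
Sxy = Σxy − (Σx)(Σy)/n = 3153 − 2812.875 = 340.125
b = Sxy/Sxx = 340.125/6914.875 = 0.049187

0.0492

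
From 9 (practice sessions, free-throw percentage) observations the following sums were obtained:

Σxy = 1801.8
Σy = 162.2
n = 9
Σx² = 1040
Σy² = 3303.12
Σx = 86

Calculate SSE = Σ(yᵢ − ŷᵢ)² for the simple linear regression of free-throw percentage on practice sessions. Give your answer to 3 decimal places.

89.166

Sxx = Σx² − (Σx)²/n = 1040 − 821.777778 = 218.222222
Sxy = Σxy − (Σx)(Σy)/n = 1801.8 − 1549.911111 = 251.888889
Syy = Σy² − (Σy)²/n = 3303.12 − 2923.204444 = 379.915556
b = Sxy/Sxx = 251.888889/218.222222 = 1.154277
SSE = Syy − b·Sxy = 379.915556 − 1.154277·251.888889 = 89.166008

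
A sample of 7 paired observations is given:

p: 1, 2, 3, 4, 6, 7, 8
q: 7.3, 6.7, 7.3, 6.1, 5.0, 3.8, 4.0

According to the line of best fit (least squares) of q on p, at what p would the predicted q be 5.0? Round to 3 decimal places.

5.810

n = 7, Σx = 31, Σy = 40.2, Σxy = 155.6, Σx² = 179
Sxx = Σx² − (Σx)²/n = 179 − 137.285714 = 41.714286
Sxy = Σxy − (Σx)(Σy)/n = 155.6 − 178.028571 = -22.428571
b = Sxy/Sxx = -22.428571/41.714286 = -0.537671
a = ȳ − b·x̄ = 5.742857 − (-0.537671)·4.428571 = 8.123973
Set a + b·x = 5.0: x = (5.0 − 8.123973) / (-0.537671) = 5.810191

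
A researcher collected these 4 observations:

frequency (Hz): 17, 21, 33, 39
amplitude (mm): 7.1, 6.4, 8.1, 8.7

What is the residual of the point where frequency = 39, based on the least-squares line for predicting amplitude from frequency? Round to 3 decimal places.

0.086

n = 4, Σx = 110, Σy = 30.3, Σxy = 861.7, Σx² = 3340
Sxx = Σx² − (Σx)²/n = 3340 − 3025 = 315
Sxy = Σxy − (Σx)(Σy)/n = 861.7 − 833.25 = 28.45
b = Sxy/Sxx = 28.45/315 = 0.090317
a = ȳ − b·x̄ = 7.575 − 0.090317·27.5 = 5.091270
ŷ(39) = 5.091270 + 0.090317·39 = 8.613651
residual = y − ŷ = 8.7 − 8.613651 = 0.086349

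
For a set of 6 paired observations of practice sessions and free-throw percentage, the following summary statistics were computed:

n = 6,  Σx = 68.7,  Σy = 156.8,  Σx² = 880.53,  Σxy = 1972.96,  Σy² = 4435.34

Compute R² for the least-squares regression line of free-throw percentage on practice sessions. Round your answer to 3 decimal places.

Sxx = Σx² − (Σx)²/n = 880.53 − 786.615 = 93.915
Sxy = Σxy − (Σx)(Σy)/n = 1972.96 − 1795.36 = 177.6
Syy = Σy² − (Σy)²/n = 4435.34 − 4097.706667 = 337.633333
R² = Sxy²/(Sxx·Syy) = (177.6)²/(93.915·337.633333) = 0.994731

0.995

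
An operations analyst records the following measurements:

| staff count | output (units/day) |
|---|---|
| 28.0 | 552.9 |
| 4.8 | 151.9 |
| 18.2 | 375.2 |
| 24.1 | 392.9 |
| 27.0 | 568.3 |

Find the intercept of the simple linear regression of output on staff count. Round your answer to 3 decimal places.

n = 5, Σx = 102.1, Σy = 2041.2, Σxy = 47851.95, Σx² = 2448.09
Sxx = Σx² − (Σx)²/n = 2448.09 − 2084.882 = 363.208
Sxy = Σxy − (Σx)(Σy)/n = 47851.95 − 41681.304 = 6170.646
b = Sxy/Sxx = 6170.646/363.208 = 16.989290
a = ȳ − b·x̄ = 408.24 − 16.989290·20.42 = 61.318701

61.319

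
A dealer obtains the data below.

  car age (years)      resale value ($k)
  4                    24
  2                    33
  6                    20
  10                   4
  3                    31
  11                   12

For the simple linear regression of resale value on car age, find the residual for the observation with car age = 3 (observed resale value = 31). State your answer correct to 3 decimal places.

1.890

n = 6, Σx = 36, Σy = 124, Σxy = 547, Σx² = 286
Sxx = Σx² − (Σx)²/n = 286 − 216 = 70
Sxy = Σxy − (Σx)(Σy)/n = 547 − 744 = -197
b = Sxy/Sxx = -197/70 = -2.814286
a = ȳ − b·x̄ = 20.666667 − (-2.814286)·6 = 37.552381
ŷ(3) = 37.552381 + (-2.814286)·3 = 29.109524
residual = y − ŷ = 31 − 29.109524 = 1.890476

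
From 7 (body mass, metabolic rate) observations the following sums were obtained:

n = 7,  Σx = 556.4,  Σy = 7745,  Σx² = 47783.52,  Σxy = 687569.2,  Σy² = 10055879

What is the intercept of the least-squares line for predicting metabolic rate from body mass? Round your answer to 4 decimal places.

-501.1364

Sxx = Σx² − (Σx)²/n = 47783.52 − 44225.851429 = 3557.668571
Sxy = Σxy − (Σx)(Σy)/n = 687569.2 − 615616.857143 = 71952.342857
b = Sxy/Sxx = 71952.342857/3557.668571 = 20.224577
a = ȳ − b·x̄ = 1106.428571 − 20.224577·79.485714 = -501.136398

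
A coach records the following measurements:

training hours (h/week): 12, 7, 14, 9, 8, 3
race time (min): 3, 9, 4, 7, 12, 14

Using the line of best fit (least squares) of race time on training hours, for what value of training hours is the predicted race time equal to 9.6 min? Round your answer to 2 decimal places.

7.44

n = 6, Σx = 53, Σy = 49, Σxy = 356, Σx² = 543
Sxx = Σx² − (Σx)²/n = 543 − 468.166667 = 74.833333
Sxy = Σxy − (Σx)(Σy)/n = 356 − 432.833333 = -76.833333
b = Sxy/Sxx = -76.833333/74.833333 = -1.026726
a = ȳ − b·x̄ = 8.166667 − (-1.026726)·8.833333 = 17.236080
Set a + b·x = 9.6: x = (9.6 − 17.236080) / (-1.026726) = 7.437310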